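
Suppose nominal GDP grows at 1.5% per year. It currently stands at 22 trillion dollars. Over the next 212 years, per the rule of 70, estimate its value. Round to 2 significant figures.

about 510 trillion dollars

Doubling time ≈ 70/1.5 = 46.67 years.
212 years is 212/46.67 ≈ 4.54 doublings, a factor of 2^4.54 ≈ 23.26.
22 × 23.26 ≈ 510 trillion dollars.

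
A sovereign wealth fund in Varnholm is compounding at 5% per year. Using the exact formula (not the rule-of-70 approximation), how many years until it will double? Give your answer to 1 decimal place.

14.2 years

t = ln(2) / ln(1 + 0.05) = 0.6931 / 0.048790 ≈ 14.21.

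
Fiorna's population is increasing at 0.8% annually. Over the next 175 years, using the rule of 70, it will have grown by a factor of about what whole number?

≈ 4 times

70/0.8 ≈ 87.50 years per doubling.
175 years fits 2 doublings: 2^2 = 4.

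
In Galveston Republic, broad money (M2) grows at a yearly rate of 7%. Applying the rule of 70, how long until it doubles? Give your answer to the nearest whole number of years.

Doubling time ≈ 70 / 7 = 10.00 years.

≈ 10 years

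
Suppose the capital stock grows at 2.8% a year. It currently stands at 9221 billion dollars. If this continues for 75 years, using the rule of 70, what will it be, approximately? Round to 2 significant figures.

Doubling time ≈ 70/2.8 = 25.00 years.
75 years is 75/25.00 ≈ 3.00 doublings, a factor of 2^3.00 ≈ 8.00.
9221 × 8.00 ≈ 74000 billion dollars.

≈ 74000 billion dollars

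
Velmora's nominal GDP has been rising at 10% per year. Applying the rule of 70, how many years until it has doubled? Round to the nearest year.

approximately 7 years

Doubling time ≈ 70 / 10 = 7.00 years.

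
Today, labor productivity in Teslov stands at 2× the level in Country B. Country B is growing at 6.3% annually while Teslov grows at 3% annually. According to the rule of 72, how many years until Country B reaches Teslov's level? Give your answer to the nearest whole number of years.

≈ 22 years

The growth-rate gap is 6.3% − 3% = 3.3 percentage points.
So the ratio between them halves every 72/3.3 ≈ 21.82 years.
A 2× gap closes after 1 halving: 1 × 21.82 ≈ 22 years.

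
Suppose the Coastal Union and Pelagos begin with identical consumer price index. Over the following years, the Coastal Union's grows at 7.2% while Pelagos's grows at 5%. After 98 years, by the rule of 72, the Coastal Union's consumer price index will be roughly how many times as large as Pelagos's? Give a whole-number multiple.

roughly 8 times

Rate gap = 7.2% − 5% = 2.2 points.
The ratio doubles every 72/2.2 ≈ 32.73 years.
98/32.73 ≈ 2.99 doublings → ratio ≈ 2^2.99 ≈ 8.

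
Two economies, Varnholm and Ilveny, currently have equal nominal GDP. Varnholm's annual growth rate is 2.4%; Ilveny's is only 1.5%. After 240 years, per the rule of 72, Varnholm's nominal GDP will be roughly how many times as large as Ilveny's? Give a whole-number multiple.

Only the 0.9-point difference matters.
72/0.9 ≈ 80.00 years per doubling of the ratio; 240 years gives 3.00 doublings, so ≈ 8×.

≈ 8 times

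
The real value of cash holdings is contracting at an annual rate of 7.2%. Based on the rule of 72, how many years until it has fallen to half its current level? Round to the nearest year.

Halving time ≈ 72 / 7.2 = 10.00 → 10 years.

about 10 years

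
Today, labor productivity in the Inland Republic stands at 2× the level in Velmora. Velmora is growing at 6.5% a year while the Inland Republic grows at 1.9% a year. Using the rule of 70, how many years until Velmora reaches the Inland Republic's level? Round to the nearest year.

15 years

What matters is the difference: 4.6 pp.
Rule of 70 on the gap: the ratio halves every 70/4.6 ≈ 15.22 years.
A 2× gap closes after 1 halving: 1 × 15.22 ≈ 15 years.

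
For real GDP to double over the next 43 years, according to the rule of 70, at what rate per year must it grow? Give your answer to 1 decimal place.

roughly 1.6%

70 / 43 ≈ 1.63, so about 1.6% per year.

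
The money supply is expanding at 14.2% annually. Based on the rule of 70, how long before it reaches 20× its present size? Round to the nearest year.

One doubling takes 70/14.2 = 4.93 years.
20× is log₂ 20 ≈ 4.32 doublings, so ≈ 4.32 × 4.93 = 21 years.

roughly 21 years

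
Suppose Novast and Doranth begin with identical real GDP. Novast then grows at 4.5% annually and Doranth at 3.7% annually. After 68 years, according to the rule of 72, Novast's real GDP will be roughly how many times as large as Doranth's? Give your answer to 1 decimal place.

Rate gap = 4.5% − 3.7% = 0.8 points.
The ratio doubles every 72/0.8 ≈ 90.00 years.
68/90.00 ≈ 0.76 doublings → ratio ≈ 2^0.76 ≈ 1.7.

roughly 1.7 times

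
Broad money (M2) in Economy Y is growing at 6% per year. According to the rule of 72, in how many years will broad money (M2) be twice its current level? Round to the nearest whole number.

approximately 12 years

Doubling time ≈ 72 / 6 = 12.00 years.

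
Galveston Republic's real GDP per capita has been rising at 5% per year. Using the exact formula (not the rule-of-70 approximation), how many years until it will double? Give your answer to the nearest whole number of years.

14 years

t = ln(2) / ln(1 + 0.05) = 0.6931 / 0.048790 ≈ 14.21.
≈ 14 years.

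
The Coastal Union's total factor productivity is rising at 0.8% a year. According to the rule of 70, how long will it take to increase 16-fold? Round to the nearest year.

Doubling time ≈ 70/0.8 = 87.50 years.
16× is 4 doublings, so 4 × 87.50 ≈ 350 years.

approximately 350 years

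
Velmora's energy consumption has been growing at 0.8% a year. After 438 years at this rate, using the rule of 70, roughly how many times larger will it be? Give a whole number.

about 32 times

At 0.8% one doubling takes ≈ 87.50 years; 438 years is 5 of them, so ×32.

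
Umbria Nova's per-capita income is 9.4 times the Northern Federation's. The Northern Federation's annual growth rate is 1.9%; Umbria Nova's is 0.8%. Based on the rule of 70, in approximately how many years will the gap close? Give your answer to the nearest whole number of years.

approximately 206 years

What matters is the difference: 1.1 pp.
Rule of 70 on the gap: the ratio halves every 70/1.1 ≈ 63.64 years.
A 9.4 times gap takes log₂(9.4) ≈ 3.23 halvings to close: 3.23 × 63.64 ≈ 206 years.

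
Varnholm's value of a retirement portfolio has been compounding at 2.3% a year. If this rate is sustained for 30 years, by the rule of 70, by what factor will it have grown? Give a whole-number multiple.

about 2 times

At 2.3% one doubling takes ≈ 30.43 years; 30 years is 1 of them, so ×2.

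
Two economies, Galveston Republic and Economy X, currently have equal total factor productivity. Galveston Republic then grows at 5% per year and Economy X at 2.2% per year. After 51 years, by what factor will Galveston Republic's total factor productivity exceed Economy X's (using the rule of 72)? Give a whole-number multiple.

Galveston Republic pulls ahead at 2.8 pp per year, so the ratio doubles every 72/2.8 ≈ 25.71 years.
In 51 years that's 1.98 doublings: 2^1.98 ≈ 4.

roughly 4 times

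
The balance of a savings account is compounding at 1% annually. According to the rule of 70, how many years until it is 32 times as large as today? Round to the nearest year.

One doubling takes 70/1 = 70.00 years.
32× is 5 doublings, so 5 × 70.00 ≈ 350 years.

approximately 350 years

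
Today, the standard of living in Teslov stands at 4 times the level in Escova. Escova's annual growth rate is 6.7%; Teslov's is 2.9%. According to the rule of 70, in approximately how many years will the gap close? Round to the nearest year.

approximately 37 years

The growth-rate gap is 6.7% − 2.9% = 3.8 percentage points.
So the ratio between them halves every 70/3.8 ≈ 18.42 years.
A 4 times gap closes after 2 halvings: 2 × 18.42 ≈ 37 years.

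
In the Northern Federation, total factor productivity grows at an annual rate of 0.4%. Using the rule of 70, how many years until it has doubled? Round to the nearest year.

70/0.4 ≈ 175.00, so it doubles roughly every 175 years.

175 years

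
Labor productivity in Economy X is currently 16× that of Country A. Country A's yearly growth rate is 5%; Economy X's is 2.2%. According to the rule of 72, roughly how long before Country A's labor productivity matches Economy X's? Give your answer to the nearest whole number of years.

103 years

What matters is the difference: 2.8 pp.
Rule of 72 on the gap: the ratio halves every 72/2.8 ≈ 25.71 years.
A 16× gap closes after 4 halvings: 4 × 25.71 ≈ 103 years.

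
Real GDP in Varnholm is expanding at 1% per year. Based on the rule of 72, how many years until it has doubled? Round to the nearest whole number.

Doubling time ≈ 72 / 1 = 72.00 years.

roughly 72 years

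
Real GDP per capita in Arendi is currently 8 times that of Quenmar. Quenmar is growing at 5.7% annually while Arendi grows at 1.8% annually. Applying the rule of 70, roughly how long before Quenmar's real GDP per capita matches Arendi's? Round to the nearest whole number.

≈ 54 years

The growth-rate gap is 5.7% − 1.8% = 3.9 percentage points.
So the ratio between them halves every 70/3.9 ≈ 17.95 years.
An 8 times gap closes after 3 halvings: 3 × 17.95 ≈ 54 years.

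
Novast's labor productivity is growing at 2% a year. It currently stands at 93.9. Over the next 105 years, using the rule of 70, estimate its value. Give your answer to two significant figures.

approximately 750

Doubling time ≈ 70/2 = 35.00 years.
105 years is 105/35.00 ≈ 3.00 doublings, a factor of 2^3.00 ≈ 8.00.
93.9 × 8.00 ≈ 750.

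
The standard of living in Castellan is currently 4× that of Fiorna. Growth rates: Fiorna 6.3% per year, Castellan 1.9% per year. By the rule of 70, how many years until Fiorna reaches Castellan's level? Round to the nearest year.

What matters is the difference: 4.4 pp.
Rule of 70 on the gap: the ratio halves every 70/4.4 ≈ 15.91 years.
A 4× gap closes after 2 halvings: 2 × 15.91 ≈ 32 years.

around 32 years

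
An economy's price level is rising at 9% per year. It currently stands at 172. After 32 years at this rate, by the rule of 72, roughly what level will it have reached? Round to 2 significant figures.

It doubles every 72/9 ≈ 8.00 years, so 32 years is 4.00 doublings.
2^4.00 ≈ 16.00; 172 × 16.00 ≈ 2800.

around 2800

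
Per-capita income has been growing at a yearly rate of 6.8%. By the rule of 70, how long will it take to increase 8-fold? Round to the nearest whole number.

One doubling takes 70/6.8 = 10.29 years.
8× is 3 doublings, so 3 × 10.29 ≈ 31 years.

roughly 31 years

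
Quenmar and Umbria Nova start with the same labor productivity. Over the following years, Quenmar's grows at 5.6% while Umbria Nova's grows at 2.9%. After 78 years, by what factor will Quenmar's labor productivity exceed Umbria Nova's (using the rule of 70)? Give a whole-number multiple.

around 8 times

Rate gap = 5.6% − 2.9% = 2.7 points.
The ratio doubles every 70/2.7 ≈ 25.93 years.
78/25.93 ≈ 3.01 doublings → ratio ≈ 2^3.01 ≈ 8.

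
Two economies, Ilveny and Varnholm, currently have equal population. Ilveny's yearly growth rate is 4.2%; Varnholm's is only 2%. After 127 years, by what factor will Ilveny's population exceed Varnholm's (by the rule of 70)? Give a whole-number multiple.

approximately 16 times

Only the 2.2-point difference matters.
70/2.2 ≈ 31.82 years per doubling of the ratio; 127 years gives 3.99 doublings, so ≈ 16×.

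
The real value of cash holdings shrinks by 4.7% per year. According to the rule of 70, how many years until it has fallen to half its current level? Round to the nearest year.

roughly 15 years

Falling at 4.7%, it halves about every 70/4.7 = 14.89 years.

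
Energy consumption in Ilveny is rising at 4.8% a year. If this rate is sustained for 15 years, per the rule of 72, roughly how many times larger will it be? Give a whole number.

Doubling time ≈ 72/4.8 = 15.00 years.
15/15.00 ≈ 1 doubling, so about 2^1 = 2×.

2 times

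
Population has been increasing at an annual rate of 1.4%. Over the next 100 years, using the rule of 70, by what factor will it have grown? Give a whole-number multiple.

roughly 4 times

70/1.4 ≈ 50.00 years per doubling.
100 years fits 2 doublings: 2^2 = 4.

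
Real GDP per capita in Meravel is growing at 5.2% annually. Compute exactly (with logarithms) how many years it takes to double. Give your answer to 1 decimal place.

13.7 years

t = ln(2) / ln(1 + 0.052) = 0.6931 / 0.050693 ≈ 13.67.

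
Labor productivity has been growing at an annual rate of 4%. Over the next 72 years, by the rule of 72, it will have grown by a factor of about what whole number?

around 16 times

72/4 ≈ 18.00 years per doubling.
72 years fits 4 doublings: 2^4 = 16.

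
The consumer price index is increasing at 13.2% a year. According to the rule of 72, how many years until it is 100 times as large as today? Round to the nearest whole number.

Doubling time ≈ 72/13.2 = 5.45 years.
100× is log₂ 100 ≈ 6.64 doublings, so ≈ 6.64 × 5.45 = 36 years.

around 36 years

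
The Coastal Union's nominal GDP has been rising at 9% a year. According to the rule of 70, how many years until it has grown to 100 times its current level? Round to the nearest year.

roughly 52 years

One doubling takes 70/9 = 7.78 years.
Reaching 100× takes log₂(100) ≈ 6.64 doublings.
6.64 × 7.78 ≈ 52 years.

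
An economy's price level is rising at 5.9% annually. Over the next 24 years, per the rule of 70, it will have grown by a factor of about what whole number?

70/5.9 ≈ 11.86 years per doubling.
24 years fits 2 doublings: 2^2 = 4.

roughly 4 times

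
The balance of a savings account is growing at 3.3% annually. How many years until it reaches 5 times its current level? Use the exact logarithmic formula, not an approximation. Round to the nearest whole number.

50 years

t = ln(5) / ln(1 + 0.033) = 1.6094 / 0.032467 ≈ 49.57.
≈ 50 years.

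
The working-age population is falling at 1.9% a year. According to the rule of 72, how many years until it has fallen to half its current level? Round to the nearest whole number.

Falling at 1.9%, it halves about every 72/1.9 = 37.89 years.

around 38 years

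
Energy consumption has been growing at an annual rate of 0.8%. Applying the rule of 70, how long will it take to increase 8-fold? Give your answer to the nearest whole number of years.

263 years

One doubling takes 70/0.8 = 87.50 years.
8× is 3 doublings, so 3 × 87.50 ≈ 263 years.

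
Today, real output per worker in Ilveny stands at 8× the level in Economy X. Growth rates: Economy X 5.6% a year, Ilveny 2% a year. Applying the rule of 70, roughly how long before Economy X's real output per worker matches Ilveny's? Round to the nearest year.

around 58 years

What matters is the difference: 3.6 pp.
Rule of 70 on the gap: the ratio halves every 70/3.6 ≈ 19.44 years.
An 8× gap closes after 3 halvings: 3 × 19.44 ≈ 58 years.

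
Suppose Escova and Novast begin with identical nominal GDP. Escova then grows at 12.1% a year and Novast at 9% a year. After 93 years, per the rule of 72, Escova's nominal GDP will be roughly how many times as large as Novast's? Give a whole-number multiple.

Only the 3.1-point difference matters.
72/3.1 ≈ 23.23 years per doubling of the ratio; 93 years gives 4.00 doublings, so ≈ 16×.

roughly 16 times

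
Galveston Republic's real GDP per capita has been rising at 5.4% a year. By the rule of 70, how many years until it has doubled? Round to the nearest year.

70/5.4 ≈ 12.96, so it doubles roughly every 13 years.

≈ 13 years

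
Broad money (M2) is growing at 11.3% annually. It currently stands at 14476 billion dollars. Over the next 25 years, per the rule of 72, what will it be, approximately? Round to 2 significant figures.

It doubles every 72/11.3 ≈ 6.37 years, so 25 years is 3.92 doublings.
2^3.92 ≈ 15.14; 14476 × 15.14 ≈ 220000 billion dollars.

220000 billion dollars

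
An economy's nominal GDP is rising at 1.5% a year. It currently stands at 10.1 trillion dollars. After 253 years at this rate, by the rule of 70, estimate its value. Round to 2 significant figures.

about 430 trillion dollars

Doubling time ≈ 70/1.5 = 46.67 years.
253 years is 253/46.67 ≈ 5.42 doublings, a factor of 2^5.42 ≈ 42.81.
10.1 × 42.81 ≈ 430 trillion dollars.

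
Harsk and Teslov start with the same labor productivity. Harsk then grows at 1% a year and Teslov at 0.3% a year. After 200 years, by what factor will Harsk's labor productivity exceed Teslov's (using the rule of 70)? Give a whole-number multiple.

roughly 4 times

Rate gap = 1% − 0.3% = 0.7 points.
The ratio doubles every 70/0.7 ≈ 100.00 years.
200/100.00 ≈ 2.00 doublings → ratio ≈ 2^2.00 ≈ 4.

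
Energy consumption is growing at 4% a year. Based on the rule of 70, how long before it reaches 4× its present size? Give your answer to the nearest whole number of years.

At 4% it doubles every 70/4 ≈ 17.50 years.
4 = 2^2, so 2 doublings → 35 years.

about 35 years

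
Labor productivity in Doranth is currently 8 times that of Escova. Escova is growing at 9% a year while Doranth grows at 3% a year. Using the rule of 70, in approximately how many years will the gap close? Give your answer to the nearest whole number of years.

approximately 35 years

Escova gains on Doranth at 9% − 3% = 6 points a year.
At that relative rate the gap halves every 70/6 ≈ 11.67 years.
An 8 times gap closes after 3 halvings: 3 × 11.67 ≈ 35 years.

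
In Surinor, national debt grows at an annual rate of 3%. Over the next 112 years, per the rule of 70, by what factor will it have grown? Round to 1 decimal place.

roughly 27.9 times

Doubling time ≈ 70/3 = 23.33 years.
112 years / 23.33 ≈ 4.80 doublings → factor 2^4.80 ≈ 27.9.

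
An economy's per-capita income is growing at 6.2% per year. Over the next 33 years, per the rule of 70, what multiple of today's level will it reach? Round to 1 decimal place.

about 7.6 times

Doubles every ≈ 11.29 years (70/6.2).
33 years is 2.92 doublings; 2^2.92 ≈ 7.6×.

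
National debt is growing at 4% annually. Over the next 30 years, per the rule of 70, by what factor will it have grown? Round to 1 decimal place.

Doubles every ≈ 17.50 years (70/4).
30 years is 1.71 doublings; 2^1.71 ≈ 3.3×.

approximately 3.3 times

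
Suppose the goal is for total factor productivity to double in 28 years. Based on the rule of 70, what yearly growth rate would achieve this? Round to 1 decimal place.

70 / 28 ≈ 2.50, so about 2.5% per year.

2.5% per year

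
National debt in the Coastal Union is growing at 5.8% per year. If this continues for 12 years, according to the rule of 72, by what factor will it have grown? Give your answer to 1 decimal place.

Doubles every ≈ 12.41 years (72/5.8).
12 years is 0.97 doublings; 2^0.97 ≈ 2.0×.

roughly 2.0 times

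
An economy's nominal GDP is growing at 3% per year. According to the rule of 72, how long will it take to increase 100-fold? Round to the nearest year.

about 159 years

At 3% it doubles every 72/3 ≈ 24.00 years.
100× is log₂ 100 ≈ 6.64 doublings, so ≈ 6.64 × 24.00 = 159 years.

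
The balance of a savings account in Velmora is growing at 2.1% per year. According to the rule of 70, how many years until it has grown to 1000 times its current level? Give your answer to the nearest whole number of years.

One doubling takes 70/2.1 = 33.33 years.
Reaching 1000× takes log₂(1000) ≈ 9.97 doublings.
9.97 × 33.33 ≈ 332 years.

roughly 332 years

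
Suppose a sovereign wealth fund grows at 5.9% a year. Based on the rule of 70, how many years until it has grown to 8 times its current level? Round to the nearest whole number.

about 36 years

Doubling time ≈ 70/5.9 = 11.86 years.
8 = 2^3, so 3 doublings → 36 years.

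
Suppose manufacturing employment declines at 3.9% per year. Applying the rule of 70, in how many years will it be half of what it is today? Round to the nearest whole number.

Falling at 3.9%, it halves about every 70/3.9 = 17.95 years.

18 years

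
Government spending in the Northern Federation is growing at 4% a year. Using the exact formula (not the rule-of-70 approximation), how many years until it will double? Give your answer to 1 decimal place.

t = ln(2) / ln(1 + 0.04) = 0.6931 / 0.039221 ≈ 17.67.

17.7 years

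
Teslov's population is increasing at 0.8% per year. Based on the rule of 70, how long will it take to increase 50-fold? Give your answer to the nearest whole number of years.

494 years

Doubling time ≈ 70/0.8 = 87.50 years.
Reaching 50× takes log₂(50) ≈ 5.64 doublings.
5.64 × 87.50 ≈ 494 years.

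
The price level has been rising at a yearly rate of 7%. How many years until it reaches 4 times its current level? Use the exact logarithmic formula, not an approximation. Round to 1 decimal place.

20.5 years

t = ln(4) / ln(1 + 0.07) = 1.3863 / 0.067659 ≈ 20.49.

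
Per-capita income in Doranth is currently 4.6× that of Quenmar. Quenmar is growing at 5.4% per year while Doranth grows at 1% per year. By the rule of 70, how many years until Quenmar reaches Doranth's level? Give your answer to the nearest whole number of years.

around 35 years

Quenmar gains on Doranth at 5.4% − 1% = 4.4 points a year.
At that relative rate the gap halves every 70/4.4 ≈ 15.91 years.
A 4.6× gap takes log₂(4.6) ≈ 2.20 halvings to close: 2.20 × 15.91 ≈ 35 years.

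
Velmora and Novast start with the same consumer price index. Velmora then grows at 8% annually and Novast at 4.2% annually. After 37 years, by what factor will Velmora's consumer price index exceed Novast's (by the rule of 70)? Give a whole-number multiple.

4 times

Only the 3.8-point difference matters.
70/3.8 ≈ 18.42 years per doubling of the ratio; 37 years gives 2.01 doublings, so ≈ 4×.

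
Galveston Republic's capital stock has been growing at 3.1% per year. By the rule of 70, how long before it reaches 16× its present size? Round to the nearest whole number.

roughly 90 years

At 3.1% it doubles every 70/3.1 ≈ 22.58 years.
16× is 4 doublings, so 4 × 22.58 ≈ 90 years.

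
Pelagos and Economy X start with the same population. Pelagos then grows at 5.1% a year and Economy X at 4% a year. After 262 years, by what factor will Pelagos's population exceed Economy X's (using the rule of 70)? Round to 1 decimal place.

about 17.4 times

Rate gap = 5.1% − 4% = 1.1 points.
The ratio doubles every 70/1.1 ≈ 63.64 years.
262/63.64 ≈ 4.12 doublings → ratio ≈ 2^4.12 ≈ 17.4.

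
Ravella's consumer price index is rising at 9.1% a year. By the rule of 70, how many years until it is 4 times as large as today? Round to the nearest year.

roughly 15 years

One doubling takes 70/9.1 = 7.69 years.
4 = 2^2, so 2 doublings → 15 years.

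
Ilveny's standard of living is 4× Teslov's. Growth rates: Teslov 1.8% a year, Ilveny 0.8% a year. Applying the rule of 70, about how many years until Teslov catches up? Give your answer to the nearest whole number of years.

Teslov gains on Ilveny at 1.8% − 0.8% = 1 point a year.
At that relative rate the gap halves every 70/1 ≈ 70.00 years.
A 4× gap closes after 2 halvings: 2 × 70.00 ≈ 140 years.

≈ 140 years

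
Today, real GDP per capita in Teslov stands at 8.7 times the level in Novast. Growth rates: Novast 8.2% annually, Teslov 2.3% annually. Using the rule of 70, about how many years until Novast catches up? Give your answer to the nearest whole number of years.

Novast gains on Teslov at 8.2% − 2.3% = 5.9 points a year.
At that relative rate the gap halves every 70/5.9 ≈ 11.86 years.
An 8.7 times gap takes log₂(8.7) ≈ 3.12 halvings to close: 3.12 × 11.86 ≈ 37 years.

about 37 years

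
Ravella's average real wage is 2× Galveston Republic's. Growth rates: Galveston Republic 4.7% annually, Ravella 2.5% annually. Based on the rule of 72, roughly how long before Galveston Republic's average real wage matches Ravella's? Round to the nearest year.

What matters is the difference: 2.2 pp.
Rule of 72 on the gap: the ratio halves every 72/2.2 ≈ 32.73 years.
A 2× gap closes after 1 halving: 1 × 32.73 ≈ 33 years.

about 33 years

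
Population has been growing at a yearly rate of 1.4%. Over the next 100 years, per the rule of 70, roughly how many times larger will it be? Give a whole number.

At 1.4% one doubling takes ≈ 50.00 years; 100 years is 2 of them, so ×4.

≈ 4 times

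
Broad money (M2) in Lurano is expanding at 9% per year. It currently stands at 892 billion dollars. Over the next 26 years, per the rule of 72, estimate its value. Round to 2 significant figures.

It doubles every 72/9 ≈ 8.00 years, so 26 years is 3.25 doublings.
2^3.25 ≈ 9.51; 892 × 9.51 ≈ 8500 billion dollars.

8500 billion dollars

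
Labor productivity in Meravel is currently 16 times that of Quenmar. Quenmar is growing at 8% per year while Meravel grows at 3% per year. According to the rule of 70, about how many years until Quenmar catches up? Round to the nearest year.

The growth-rate gap is 8% − 3% = 5 percentage points.
So the ratio between them halves every 70/5 ≈ 14.00 years.
A 16 times gap closes after 4 halvings: 4 × 14.00 ≈ 56 years.

≈ 56 years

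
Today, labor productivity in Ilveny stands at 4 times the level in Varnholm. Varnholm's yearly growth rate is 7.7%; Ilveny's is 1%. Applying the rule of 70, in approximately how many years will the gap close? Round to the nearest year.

The growth-rate gap is 7.7% − 1% = 6.7 percentage points.
So the ratio between them halves every 70/6.7 ≈ 10.45 years.
A 4 times gap closes after 2 halvings: 2 × 10.45 ≈ 21 years.

around 21 years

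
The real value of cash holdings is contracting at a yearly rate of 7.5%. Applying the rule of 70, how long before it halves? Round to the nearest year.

Halving time ≈ 70 / 7.5 = 9.33 → 9 years.

9 years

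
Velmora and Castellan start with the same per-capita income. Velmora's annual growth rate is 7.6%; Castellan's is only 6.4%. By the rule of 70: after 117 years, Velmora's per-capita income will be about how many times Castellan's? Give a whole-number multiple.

Rate gap = 7.6% − 6.4% = 1.2 points.
The ratio doubles every 70/1.2 ≈ 58.33 years.
117/58.33 ≈ 2.01 doublings → ratio ≈ 2^2.01 ≈ 4.

about 4 times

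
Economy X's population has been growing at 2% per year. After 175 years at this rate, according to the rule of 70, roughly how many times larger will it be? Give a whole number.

≈ 32 times

70/2 ≈ 35.00 years per doubling.
175 years fits 5 doublings: 2^5 = 32.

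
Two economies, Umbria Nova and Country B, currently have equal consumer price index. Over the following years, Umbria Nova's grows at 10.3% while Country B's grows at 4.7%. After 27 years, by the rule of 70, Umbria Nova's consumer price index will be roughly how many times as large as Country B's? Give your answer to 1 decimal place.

≈ 4.5 times

Umbria Nova pulls ahead at 5.6 pp per year, so the ratio doubles every 70/5.6 ≈ 12.50 years.
In 27 years that's 2.16 doublings: 2^2.16 ≈ 4.5.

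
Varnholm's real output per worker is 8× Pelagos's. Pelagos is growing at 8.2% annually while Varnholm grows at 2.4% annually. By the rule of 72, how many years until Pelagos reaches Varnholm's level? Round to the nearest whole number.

What matters is the difference: 5.8 pp.
Rule of 72 on the gap: the ratio halves every 72/5.8 ≈ 12.41 years.
An 8× gap closes after 3 halvings: 3 × 12.41 ≈ 37 years.

around 37 years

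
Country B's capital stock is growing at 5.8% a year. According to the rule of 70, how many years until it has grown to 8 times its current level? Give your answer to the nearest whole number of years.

approximately 36 years

One doubling takes 70/5.8 = 12.07 years.
8× is 3 doublings, so 3 × 12.07 ≈ 36 years.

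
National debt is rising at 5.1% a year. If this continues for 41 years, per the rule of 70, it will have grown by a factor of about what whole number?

70/5.1 ≈ 13.73 years per doubling.
41 years fits 3 doublings: 2^3 = 8.

approximately 8 times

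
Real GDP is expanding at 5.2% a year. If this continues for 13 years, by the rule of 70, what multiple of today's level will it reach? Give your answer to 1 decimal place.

Doubles every ≈ 13.46 years (70/5.2).
13 years is 0.97 doublings; 2^0.97 ≈ 2.0×.

approximately 2.0 times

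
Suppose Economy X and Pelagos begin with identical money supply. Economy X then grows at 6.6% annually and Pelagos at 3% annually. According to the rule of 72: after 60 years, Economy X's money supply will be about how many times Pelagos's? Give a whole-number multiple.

about 8 times

Rate gap = 6.6% − 3% = 3.6 points.
The ratio doubles every 72/3.6 ≈ 20.00 years.
60/20.00 ≈ 3.00 doublings → ratio ≈ 2^3.00 ≈ 8.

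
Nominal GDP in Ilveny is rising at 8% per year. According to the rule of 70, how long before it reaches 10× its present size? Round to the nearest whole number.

One doubling takes 70/8 = 8.75 years.
10× is log₂ 10 ≈ 3.32 doublings, so ≈ 3.32 × 8.75 = 29 years.

approximately 29 years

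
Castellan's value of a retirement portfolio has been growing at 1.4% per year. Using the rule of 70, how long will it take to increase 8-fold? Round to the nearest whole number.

150 years

At 1.4% it doubles every 70/1.4 ≈ 50.00 years.
8 = 2^3, so 3 doublings → 150 years.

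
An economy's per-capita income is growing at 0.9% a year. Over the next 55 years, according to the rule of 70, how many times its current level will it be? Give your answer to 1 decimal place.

1.6 times

Doubles every ≈ 77.78 years (70/0.9).
55 years is 0.71 doublings; 2^0.71 ≈ 1.6×.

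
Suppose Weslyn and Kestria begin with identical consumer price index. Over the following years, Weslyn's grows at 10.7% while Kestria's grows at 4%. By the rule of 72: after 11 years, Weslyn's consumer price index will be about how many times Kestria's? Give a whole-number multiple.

Weslyn pulls ahead at 6.7 pp per year, so the ratio doubles every 72/6.7 ≈ 10.75 years.
In 11 years that's 1.02 doublings: 2^1.02 ≈ 2.

2 times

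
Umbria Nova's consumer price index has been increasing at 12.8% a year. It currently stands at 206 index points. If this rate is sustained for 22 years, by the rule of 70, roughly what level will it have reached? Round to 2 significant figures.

≈ 3300 index points

It doubles every 70/12.8 ≈ 5.47 years, so 22 years is 4.02 doublings.
2^4.02 ≈ 16.22; 206 × 16.22 ≈ 3300 index points.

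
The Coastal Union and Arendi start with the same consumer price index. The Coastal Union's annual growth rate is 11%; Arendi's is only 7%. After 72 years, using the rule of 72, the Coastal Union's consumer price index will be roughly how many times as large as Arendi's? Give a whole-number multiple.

the Coastal Union pulls ahead at 4 pp per year, so the ratio doubles every 72/4 ≈ 18.00 years.
In 72 years that's 4.00 doublings: 2^4.00 ≈ 16.

around 16 times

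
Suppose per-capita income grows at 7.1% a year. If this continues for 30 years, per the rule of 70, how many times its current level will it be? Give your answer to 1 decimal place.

≈ 8.2 times

Doubling time ≈ 70/7.1 = 9.86 years.
30 years / 9.86 ≈ 3.04 doublings → factor 2^3.04 ≈ 8.2.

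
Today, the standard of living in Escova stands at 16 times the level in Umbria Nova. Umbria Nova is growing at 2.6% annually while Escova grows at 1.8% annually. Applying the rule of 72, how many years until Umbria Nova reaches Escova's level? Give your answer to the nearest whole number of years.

about 360 years

What matters is the difference: 0.8 pp.
Rule of 72 on the gap: the ratio halves every 72/0.8 ≈ 90.00 years.
A 16 times gap closes after 4 halvings: 4 × 90.00 ≈ 360 years.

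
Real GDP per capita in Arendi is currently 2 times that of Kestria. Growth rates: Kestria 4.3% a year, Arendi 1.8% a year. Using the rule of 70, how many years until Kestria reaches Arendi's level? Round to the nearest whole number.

about 28 years

The growth-rate gap is 4.3% − 1.8% = 2.5 percentage points.
So the ratio between them halves every 70/2.5 ≈ 28.00 years.
A 2 times gap closes after 1 halving: 1 × 28.00 ≈ 28 years.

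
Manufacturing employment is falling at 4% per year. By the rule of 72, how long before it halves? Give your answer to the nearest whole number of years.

roughly 18 years

Halving time ≈ 72 / 4 = 18.00 → 18 years.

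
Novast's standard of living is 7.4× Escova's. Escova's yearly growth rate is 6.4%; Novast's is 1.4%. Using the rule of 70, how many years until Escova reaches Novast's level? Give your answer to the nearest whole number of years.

40 years

What matters is the difference: 5 pp.
Rule of 70 on the gap: the ratio halves every 70/5 ≈ 14.00 years.
A 7.4× gap takes log₂(7.4) ≈ 2.89 halvings to close: 2.89 × 14.00 ≈ 40 years.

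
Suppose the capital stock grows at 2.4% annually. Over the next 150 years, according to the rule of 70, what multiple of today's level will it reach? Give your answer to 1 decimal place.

Doubling time ≈ 70/2.4 = 29.17 years.
150 years / 29.17 ≈ 5.14 doublings → factor 2^5.14 ≈ 35.3.

≈ 35.3 times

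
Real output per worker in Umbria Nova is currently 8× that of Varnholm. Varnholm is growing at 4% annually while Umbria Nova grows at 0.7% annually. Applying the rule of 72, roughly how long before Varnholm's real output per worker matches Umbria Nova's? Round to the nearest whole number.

The growth-rate gap is 4% − 0.7% = 3.3 percentage points.
So the ratio between them halves every 72/3.3 ≈ 21.82 years.
An 8× gap closes after 3 halvings: 3 × 21.82 ≈ 65 years.

65 years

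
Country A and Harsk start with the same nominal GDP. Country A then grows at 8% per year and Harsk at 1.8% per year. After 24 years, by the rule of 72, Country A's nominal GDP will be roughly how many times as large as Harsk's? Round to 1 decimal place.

Country A pulls ahead at 6.2 pp per year, so the ratio doubles every 72/6.2 ≈ 11.61 years.
In 24 years that's 2.07 doublings: 2^2.07 ≈ 4.2.

4.2 times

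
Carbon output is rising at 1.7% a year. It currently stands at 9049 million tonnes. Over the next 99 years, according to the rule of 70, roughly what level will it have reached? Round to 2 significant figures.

Doubling time ≈ 70/1.7 = 41.18 years.
99 years is 99/41.18 ≈ 2.40 doublings, a factor of 2^2.40 ≈ 5.28.
9049 × 5.28 ≈ 48000 million tonnes.

approximately 48000 million tonnes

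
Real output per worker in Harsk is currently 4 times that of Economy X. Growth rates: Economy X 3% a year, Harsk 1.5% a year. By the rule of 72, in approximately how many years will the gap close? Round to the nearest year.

roughly 96 years

The growth-rate gap is 3% − 1.5% = 1.5 percentage points.
So the ratio between them halves every 72/1.5 ≈ 48.00 years.
A 4 times gap closes after 2 halvings: 2 × 48.00 ≈ 96 years.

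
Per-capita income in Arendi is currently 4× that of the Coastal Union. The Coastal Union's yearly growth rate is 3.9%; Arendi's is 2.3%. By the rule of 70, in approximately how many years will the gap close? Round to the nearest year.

What matters is the difference: 1.6 pp.
Rule of 70 on the gap: the ratio halves every 70/1.6 ≈ 43.75 years.
A 4× gap closes after 2 halvings: 2 × 43.75 ≈ 88 years.

88 years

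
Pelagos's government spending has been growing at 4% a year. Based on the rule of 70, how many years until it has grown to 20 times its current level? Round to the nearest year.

One doubling takes 70/4 = 17.50 years.
20× is log₂ 20 ≈ 4.32 doublings, so ≈ 4.32 × 17.50 = 76 years.

around 76 years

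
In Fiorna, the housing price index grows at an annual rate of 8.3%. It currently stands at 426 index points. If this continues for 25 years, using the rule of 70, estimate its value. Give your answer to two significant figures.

It doubles every 70/8.3 ≈ 8.43 years, so 25 years is 2.97 doublings.
2^2.97 ≈ 7.84; 426 × 7.84 ≈ 3300 index points.

3300 index points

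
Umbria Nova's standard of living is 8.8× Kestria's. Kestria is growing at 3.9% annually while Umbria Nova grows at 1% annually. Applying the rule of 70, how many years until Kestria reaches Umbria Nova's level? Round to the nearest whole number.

The growth-rate gap is 3.9% − 1% = 2.9 percentage points.
So the ratio between them halves every 70/2.9 ≈ 24.14 years.
An 8.8× gap takes log₂(8.8) ≈ 3.14 halvings to close: 3.14 × 24.14 ≈ 76 years.

≈ 76 years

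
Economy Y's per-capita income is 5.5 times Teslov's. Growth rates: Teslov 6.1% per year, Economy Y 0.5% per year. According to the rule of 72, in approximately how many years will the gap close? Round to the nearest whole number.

32 years

What matters is the difference: 5.6 pp.
Rule of 72 on the gap: the ratio halves every 72/5.6 ≈ 12.86 years.
A 5.5 times gap takes log₂(5.5) ≈ 2.46 halvings to close: 2.46 × 12.86 ≈ 32 years.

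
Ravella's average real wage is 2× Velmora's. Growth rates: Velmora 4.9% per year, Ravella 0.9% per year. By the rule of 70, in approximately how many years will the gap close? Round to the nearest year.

The growth-rate gap is 4.9% − 0.9% = 4 percentage points.
So the ratio between them halves every 70/4 ≈ 17.50 years.
A 2× gap closes after 1 halving: 1 × 17.50 ≈ 18 years.

around 18 years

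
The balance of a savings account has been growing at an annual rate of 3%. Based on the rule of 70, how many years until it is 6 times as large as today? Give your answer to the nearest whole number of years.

around 60 years

Doubling time ≈ 70/3 = 23.33 years.
6× is log₂ 6 ≈ 2.58 doublings, so ≈ 2.58 × 23.33 = 60 years.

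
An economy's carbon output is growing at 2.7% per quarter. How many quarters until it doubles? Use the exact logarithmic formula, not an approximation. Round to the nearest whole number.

t = ln(2) / ln(1 + 0.027) = 0.6931 / 0.026642 ≈ 26.02.
≈ 26 quarters.

26 quarters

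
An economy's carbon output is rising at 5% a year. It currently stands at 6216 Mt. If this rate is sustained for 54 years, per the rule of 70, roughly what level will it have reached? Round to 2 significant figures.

It doubles every 70/5 ≈ 14.00 years, so 54 years is 3.86 doublings.
2^3.86 ≈ 14.52; 6216 × 14.52 ≈ 90000 Mt.

roughly 90000 Mt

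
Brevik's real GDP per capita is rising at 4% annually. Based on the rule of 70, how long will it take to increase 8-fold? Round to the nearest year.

At 4% it doubles every 70/4 ≈ 17.50 years.
8 = 2^3, so 3 doublings → 53 years.

about 53 years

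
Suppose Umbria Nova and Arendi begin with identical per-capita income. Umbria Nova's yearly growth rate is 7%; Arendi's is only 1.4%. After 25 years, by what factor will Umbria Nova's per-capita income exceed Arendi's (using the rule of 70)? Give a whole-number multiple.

Rate gap = 7% − 1.4% = 5.6 points.
The ratio doubles every 70/5.6 ≈ 12.50 years.
25/12.50 ≈ 2.00 doublings → ratio ≈ 2^2.00 ≈ 4.

around 4 times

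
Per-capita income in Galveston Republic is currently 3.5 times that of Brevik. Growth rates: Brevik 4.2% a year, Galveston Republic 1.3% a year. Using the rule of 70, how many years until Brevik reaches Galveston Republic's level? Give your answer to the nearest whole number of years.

What matters is the difference: 2.9 pp.
Rule of 70 on the gap: the ratio halves every 70/2.9 ≈ 24.14 years.
A 3.5 times gap takes log₂(3.5) ≈ 1.81 halvings to close: 1.81 × 24.14 ≈ 44 years.

≈ 44 years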